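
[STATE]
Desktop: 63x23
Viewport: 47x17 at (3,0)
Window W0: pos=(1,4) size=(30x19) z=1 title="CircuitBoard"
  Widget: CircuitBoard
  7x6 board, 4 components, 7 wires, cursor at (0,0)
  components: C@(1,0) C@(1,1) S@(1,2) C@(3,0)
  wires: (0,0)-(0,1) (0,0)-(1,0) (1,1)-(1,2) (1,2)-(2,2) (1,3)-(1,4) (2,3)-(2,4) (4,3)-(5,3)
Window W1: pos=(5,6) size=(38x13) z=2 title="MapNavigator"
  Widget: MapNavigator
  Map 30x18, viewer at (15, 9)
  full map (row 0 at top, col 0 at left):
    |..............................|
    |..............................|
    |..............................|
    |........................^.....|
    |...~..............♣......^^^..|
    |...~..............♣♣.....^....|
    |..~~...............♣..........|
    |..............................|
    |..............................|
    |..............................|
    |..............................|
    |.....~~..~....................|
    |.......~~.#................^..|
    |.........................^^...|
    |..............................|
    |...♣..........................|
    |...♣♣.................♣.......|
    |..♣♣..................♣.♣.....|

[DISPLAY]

                                               
                                               
                                               
                                               
━━━━━━━━━━━━━━━━━━━━━━━━━━━┓                   
CircuitBoard               ┃                   
──┏━━━━━━━━━━━━━━━━━━━━━━━━━━━━━━━━━━━━┓       
  ┃ MapNavigator                       ┃       
  ┠────────────────────────────────────┨       
  ┃   ...~..............♣♣.....^....   ┃       
  ┃   ..~~...............♣..........   ┃       
  ┃   ..............................   ┃       
  ┃   ..............................   ┃       
  ┃   ...............@..............   ┃       
  ┃   ..............................   ┃       
  ┃   .....~~..~....................   ┃       
  ┃   .......~~.#................^..   ┃       


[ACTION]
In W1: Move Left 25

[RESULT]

                                               
                                               
                                               
                                               
━━━━━━━━━━━━━━━━━━━━━━━━━━━┓                   
CircuitBoard               ┃                   
──┏━━━━━━━━━━━━━━━━━━━━━━━━━━━━━━━━━━━━┓       
  ┃ MapNavigator                       ┃       
  ┠────────────────────────────────────┨       
  ┃                  ...~..............┃       
  ┃                  ..~~..............┃       
  ┃                  ..................┃       
  ┃                  ..................┃       
  ┃                  @.................┃       
  ┃                  ..................┃       
  ┃                  .....~~..~........┃       
  ┃                  .......~~.#.......┃       


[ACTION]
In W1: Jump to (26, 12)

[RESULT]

                                               
                                               
                                               
                                               
━━━━━━━━━━━━━━━━━━━━━━━━━━━┓                   
CircuitBoard               ┃                   
──┏━━━━━━━━━━━━━━━━━━━━━━━━━━━━━━━━━━━━┓       
  ┃ MapNavigator                       ┃       
  ┠────────────────────────────────────┨       
  ┃......................              ┃       
  ┃......................              ┃       
  ┃......................              ┃       
  ┃.~....................              ┃       
  ┃~.#...............@^..              ┃       
  ┃.................^^...              ┃       
  ┃......................              ┃       
  ┃......................              ┃       


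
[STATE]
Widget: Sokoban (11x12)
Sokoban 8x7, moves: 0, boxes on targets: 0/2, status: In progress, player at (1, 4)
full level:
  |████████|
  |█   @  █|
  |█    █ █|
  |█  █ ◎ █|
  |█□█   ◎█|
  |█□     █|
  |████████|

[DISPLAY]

████████   
█   @  █   
█    █ █   
█  █ ◎ █   
█□█   ◎█   
█□     █   
████████   
Moves: 0  0
           
           
           
           


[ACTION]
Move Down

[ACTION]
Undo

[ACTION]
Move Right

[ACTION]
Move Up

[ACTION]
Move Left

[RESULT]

████████   
█   @  █   
█    █ █   
█  █ ◎ █   
█□█   ◎█   
█□     █   
████████   
Moves: 2  0
           
           
           
           


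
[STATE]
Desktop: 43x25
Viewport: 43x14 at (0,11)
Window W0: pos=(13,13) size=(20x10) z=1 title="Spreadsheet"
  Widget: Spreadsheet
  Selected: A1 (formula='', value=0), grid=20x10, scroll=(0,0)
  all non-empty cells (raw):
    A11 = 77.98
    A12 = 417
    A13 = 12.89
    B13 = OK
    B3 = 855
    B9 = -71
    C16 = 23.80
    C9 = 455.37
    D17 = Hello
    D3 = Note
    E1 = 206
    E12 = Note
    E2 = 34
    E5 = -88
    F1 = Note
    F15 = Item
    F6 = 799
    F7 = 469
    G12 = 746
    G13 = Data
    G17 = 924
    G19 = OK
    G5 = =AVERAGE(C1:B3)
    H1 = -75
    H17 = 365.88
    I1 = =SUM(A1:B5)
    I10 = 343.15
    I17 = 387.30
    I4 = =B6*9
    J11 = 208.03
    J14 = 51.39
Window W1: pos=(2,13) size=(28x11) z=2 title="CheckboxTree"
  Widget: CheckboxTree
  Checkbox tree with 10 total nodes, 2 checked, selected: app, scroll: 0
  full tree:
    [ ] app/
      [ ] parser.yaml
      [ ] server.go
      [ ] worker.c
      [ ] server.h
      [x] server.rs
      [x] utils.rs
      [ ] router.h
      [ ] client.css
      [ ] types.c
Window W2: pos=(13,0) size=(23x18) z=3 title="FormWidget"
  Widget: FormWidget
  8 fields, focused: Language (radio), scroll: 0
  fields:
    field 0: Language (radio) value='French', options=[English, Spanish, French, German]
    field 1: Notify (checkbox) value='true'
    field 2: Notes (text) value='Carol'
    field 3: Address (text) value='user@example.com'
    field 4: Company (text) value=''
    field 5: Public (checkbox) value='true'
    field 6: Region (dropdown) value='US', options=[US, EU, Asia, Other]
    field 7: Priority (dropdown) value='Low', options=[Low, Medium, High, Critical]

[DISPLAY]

             ┃                     ┃       
             ┃                     ┃       
  ┏━━━━━━━━━━┃                     ┃       
  ┃ CheckboxT┃                     ┃       
  ┠──────────┃                     ┃       
  ┃>[-] app/ ┃                     ┃       
  ┃   [ ] par┗━━━━━━━━━━━━━━━━━━━━━┛       
  ┃   [ ] server.go          ┃--┃          
  ┃   [ ] worker.c           ┃  ┃          
  ┃   [ ] server.h           ┃  ┃          
  ┃   [x] server.rs          ┃ 8┃          
  ┃   [x] utils.rs           ┃━━┛          
  ┗━━━━━━━━━━━━━━━━━━━━━━━━━━┛             
                                           


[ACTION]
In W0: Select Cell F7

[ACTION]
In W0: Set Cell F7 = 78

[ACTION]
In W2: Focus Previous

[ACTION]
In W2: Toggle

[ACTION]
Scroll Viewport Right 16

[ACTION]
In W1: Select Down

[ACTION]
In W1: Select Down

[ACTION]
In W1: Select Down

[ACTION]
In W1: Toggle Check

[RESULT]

             ┃                     ┃       
             ┃                     ┃       
  ┏━━━━━━━━━━┃                     ┃       
  ┃ CheckboxT┃                     ┃       
  ┠──────────┃                     ┃       
  ┃ [-] app/ ┃                     ┃       
  ┃   [ ] par┗━━━━━━━━━━━━━━━━━━━━━┛       
  ┃   [ ] server.go          ┃--┃          
  ┃>  [x] worker.c           ┃  ┃          
  ┃   [ ] server.h           ┃  ┃          
  ┃   [x] server.rs          ┃ 8┃          
  ┃   [x] utils.rs           ┃━━┛          
  ┗━━━━━━━━━━━━━━━━━━━━━━━━━━┛             
                                           


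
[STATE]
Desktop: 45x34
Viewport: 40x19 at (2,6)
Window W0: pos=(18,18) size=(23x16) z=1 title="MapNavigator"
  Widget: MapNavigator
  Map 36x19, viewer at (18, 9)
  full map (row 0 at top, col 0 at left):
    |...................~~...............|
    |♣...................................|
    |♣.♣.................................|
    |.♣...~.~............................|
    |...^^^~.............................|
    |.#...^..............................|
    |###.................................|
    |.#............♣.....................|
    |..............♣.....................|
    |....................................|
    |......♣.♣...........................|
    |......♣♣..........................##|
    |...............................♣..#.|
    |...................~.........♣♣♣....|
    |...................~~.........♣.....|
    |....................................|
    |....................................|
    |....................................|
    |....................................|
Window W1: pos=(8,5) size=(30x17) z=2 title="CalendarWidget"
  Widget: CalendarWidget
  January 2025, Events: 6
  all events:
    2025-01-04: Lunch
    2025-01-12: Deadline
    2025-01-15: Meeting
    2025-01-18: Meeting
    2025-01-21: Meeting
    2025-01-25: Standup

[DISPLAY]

      ┃ CalendarWidget             ┃    
      ┠────────────────────────────┨    
      ┃        January 2025        ┃    
      ┃Mo Tu We Th Fr Sa Su        ┃    
      ┃       1  2  3  4*  5       ┃    
      ┃ 6  7  8  9 10 11 12*       ┃    
      ┃13 14 15* 16 17 18* 19      ┃    
      ┃20 21* 22 23 24 25* 26      ┃    
      ┃27 28 29 30 31              ┃    
      ┃                            ┃    
      ┃                            ┃    
      ┃                            ┃    
      ┃                            ┃━━┓ 
      ┃                            ┃  ┃ 
      ┃                            ┃──┨ 
      ┗━━━━━━━━━━━━━━━━━━━━━━━━━━━━┛..┃ 
                ┃.....................┃ 
                ┃.....................┃ 
                ┃.....................┃ 


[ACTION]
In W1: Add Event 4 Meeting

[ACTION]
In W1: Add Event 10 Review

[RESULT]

      ┃ CalendarWidget             ┃    
      ┠────────────────────────────┨    
      ┃        January 2025        ┃    
      ┃Mo Tu We Th Fr Sa Su        ┃    
      ┃       1  2  3  4*  5       ┃    
      ┃ 6  7  8  9 10* 11 12*      ┃    
      ┃13 14 15* 16 17 18* 19      ┃    
      ┃20 21* 22 23 24 25* 26      ┃    
      ┃27 28 29 30 31              ┃    
      ┃                            ┃    
      ┃                            ┃    
      ┃                            ┃    
      ┃                            ┃━━┓ 
      ┃                            ┃  ┃ 
      ┃                            ┃──┨ 
      ┗━━━━━━━━━━━━━━━━━━━━━━━━━━━━┛..┃ 
                ┃.....................┃ 
                ┃.....................┃ 
                ┃.....................┃ 


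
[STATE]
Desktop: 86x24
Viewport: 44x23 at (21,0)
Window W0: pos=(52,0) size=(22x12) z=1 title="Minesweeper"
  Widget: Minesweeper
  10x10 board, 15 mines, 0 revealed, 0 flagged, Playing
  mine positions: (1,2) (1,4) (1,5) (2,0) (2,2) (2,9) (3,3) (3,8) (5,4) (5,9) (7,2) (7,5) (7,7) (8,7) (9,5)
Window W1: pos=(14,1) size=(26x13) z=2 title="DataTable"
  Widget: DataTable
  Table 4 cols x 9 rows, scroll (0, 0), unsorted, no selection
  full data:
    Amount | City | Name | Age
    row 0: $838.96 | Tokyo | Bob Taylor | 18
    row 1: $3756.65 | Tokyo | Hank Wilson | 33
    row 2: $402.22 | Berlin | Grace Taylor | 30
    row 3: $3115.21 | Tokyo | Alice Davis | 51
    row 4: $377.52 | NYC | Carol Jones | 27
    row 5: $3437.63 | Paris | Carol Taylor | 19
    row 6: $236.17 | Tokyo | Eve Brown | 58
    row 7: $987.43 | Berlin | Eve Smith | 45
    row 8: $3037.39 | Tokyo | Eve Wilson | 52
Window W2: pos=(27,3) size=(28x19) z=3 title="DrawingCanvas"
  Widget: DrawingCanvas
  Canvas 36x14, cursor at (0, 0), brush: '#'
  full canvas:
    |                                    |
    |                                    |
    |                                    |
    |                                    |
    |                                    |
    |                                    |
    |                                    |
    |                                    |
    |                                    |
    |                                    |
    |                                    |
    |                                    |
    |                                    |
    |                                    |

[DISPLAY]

                               ┏━━━━━━━━━━━━
━━━━━━━━━━━━━━━━━━┓            ┃ Minesweeper
able              ┃            ┠────────────
──────┏━━━━━━━━━━━━━━━━━━━━━━━━━━┓■■■■■■■■  
  │Cit┃ DrawingCanvas            ┃■■■■■■■■  
──┼───┠──────────────────────────┨■■■■■■■■  
6 │Tok┃+                         ┃■■■■■■■■  
65│Tok┃                          ┃■■■■■■■■  
2 │Ber┃                          ┃■■■■■■■■  
21│Tok┃                          ┃■■■■■■■■  
2 │NYC┃                          ┃■■■■■■■■  
63│Par┃                          ┃━━━━━━━━━━
7 │Tok┃                          ┃          
━━━━━━┃                          ┃          
      ┃                          ┃          
      ┃                          ┃          
      ┃                          ┃          
      ┃                          ┃          
      ┃                          ┃          
      ┃                          ┃          
      ┃                          ┃          
      ┗━━━━━━━━━━━━━━━━━━━━━━━━━━┛          
                                            


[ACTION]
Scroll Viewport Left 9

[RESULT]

                                        ┏━━━
  ┏━━━━━━━━━━━━━━━━━━━━━━━━┓            ┃ Mi
  ┃ DataTable              ┃            ┠───
  ┠────────────┏━━━━━━━━━━━━━━━━━━━━━━━━━━┓■
  ┃Amount  │Cit┃ DrawingCanvas            ┃■
  ┃────────┼───┠──────────────────────────┨■
  ┃$838.96 │Tok┃+                         ┃■
  ┃$3756.65│Tok┃                          ┃■
  ┃$402.22 │Ber┃                          ┃■
  ┃$3115.21│Tok┃                          ┃■
  ┃$377.52 │NYC┃                          ┃■
  ┃$3437.63│Par┃                          ┃━
  ┃$236.17 │Tok┃                          ┃ 
  ┗━━━━━━━━━━━━┃                          ┃ 
               ┃                          ┃ 
               ┃                          ┃ 
               ┃                          ┃ 
               ┃                          ┃ 
               ┃                          ┃ 
               ┃                          ┃ 
               ┃                          ┃ 
               ┗━━━━━━━━━━━━━━━━━━━━━━━━━━┛ 
                                            


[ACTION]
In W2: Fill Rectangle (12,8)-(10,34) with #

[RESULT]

                                        ┏━━━
  ┏━━━━━━━━━━━━━━━━━━━━━━━━┓            ┃ Mi
  ┃ DataTable              ┃            ┠───
  ┠────────────┏━━━━━━━━━━━━━━━━━━━━━━━━━━┓■
  ┃Amount  │Cit┃ DrawingCanvas            ┃■
  ┃────────┼───┠──────────────────────────┨■
  ┃$838.96 │Tok┃+                         ┃■
  ┃$3756.65│Tok┃                          ┃■
  ┃$402.22 │Ber┃                          ┃■
  ┃$3115.21│Tok┃                          ┃■
  ┃$377.52 │NYC┃                          ┃■
  ┃$3437.63│Par┃                          ┃━
  ┃$236.17 │Tok┃                          ┃ 
  ┗━━━━━━━━━━━━┃                          ┃ 
               ┃                          ┃ 
               ┃                          ┃ 
               ┃        ##################┃ 
               ┃        ##################┃ 
               ┃        ##################┃ 
               ┃                          ┃ 
               ┃                          ┃ 
               ┗━━━━━━━━━━━━━━━━━━━━━━━━━━┛ 
                                            


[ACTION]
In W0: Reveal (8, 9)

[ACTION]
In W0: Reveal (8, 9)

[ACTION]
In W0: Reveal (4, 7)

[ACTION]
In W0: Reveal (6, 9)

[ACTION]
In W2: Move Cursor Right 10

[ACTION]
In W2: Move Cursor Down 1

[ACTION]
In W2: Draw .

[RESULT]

                                        ┏━━━
  ┏━━━━━━━━━━━━━━━━━━━━━━━━┓            ┃ Mi
  ┃ DataTable              ┃            ┠───
  ┠────────────┏━━━━━━━━━━━━━━━━━━━━━━━━━━┓■
  ┃Amount  │Cit┃ DrawingCanvas            ┃■
  ┃────────┼───┠──────────────────────────┨■
  ┃$838.96 │Tok┃                          ┃■
  ┃$3756.65│Tok┃          .               ┃■
  ┃$402.22 │Ber┃                          ┃■
  ┃$3115.21│Tok┃                          ┃■
  ┃$377.52 │NYC┃                          ┃■
  ┃$3437.63│Par┃                          ┃━
  ┃$236.17 │Tok┃                          ┃ 
  ┗━━━━━━━━━━━━┃                          ┃ 
               ┃                          ┃ 
               ┃                          ┃ 
               ┃        ##################┃ 
               ┃        ##################┃ 
               ┃        ##################┃ 
               ┃                          ┃ 
               ┃                          ┃ 
               ┗━━━━━━━━━━━━━━━━━━━━━━━━━━┛ 
                                            


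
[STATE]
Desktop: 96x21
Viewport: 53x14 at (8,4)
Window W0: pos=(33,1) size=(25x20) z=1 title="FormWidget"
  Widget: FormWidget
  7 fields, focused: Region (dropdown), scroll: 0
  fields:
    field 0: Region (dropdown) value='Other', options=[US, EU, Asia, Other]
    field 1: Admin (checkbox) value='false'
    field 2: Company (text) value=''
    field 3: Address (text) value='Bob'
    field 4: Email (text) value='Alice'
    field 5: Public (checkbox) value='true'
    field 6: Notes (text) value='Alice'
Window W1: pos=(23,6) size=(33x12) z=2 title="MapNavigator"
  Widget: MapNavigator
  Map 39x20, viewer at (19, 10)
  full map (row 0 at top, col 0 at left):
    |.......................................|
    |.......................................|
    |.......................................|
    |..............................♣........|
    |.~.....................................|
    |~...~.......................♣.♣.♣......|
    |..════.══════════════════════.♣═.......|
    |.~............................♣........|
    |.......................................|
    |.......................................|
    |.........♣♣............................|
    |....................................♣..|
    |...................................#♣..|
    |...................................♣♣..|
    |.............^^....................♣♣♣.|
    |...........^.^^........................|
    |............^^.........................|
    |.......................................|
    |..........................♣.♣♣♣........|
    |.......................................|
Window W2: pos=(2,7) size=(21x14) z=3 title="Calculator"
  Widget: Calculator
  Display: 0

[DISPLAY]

                         ┃> Region:     [Other ▼]┃   
                         ┃  Admin:      [ ]      ┃   
               ┏━━━━━━━━━━━━━━━━━━━━━━━━━━━━━━━┓]┃   
━━━━━━━━━━━━━━┓┃ MapNavigator                  ┃]┃   
ulator        ┃┠───────────────────────────────┨]┃   
──────────────┨┃══.══════════════════════.♣═...┃ ┃   
             0┃┃..........................♣....┃]┃   
───┬───┬───┐  ┃┃...............................┃ ┃   
 8 │ 9 │ ÷ │  ┃┃...............................┃ ┃   
───┼───┼───┤  ┃┃.....♣♣........@...............┃ ┃   
 5 │ 6 │ × │  ┃┃...............................┃ ┃   
───┼───┼───┤  ┃┃...............................┃ ┃   
 2 │ 3 │ - │  ┃┃...............................┃ ┃   
───┼───┼───┤  ┃┗━━━━━━━━━━━━━━━━━━━━━━━━━━━━━━━┛ ┃   


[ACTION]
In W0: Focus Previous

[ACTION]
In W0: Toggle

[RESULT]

                         ┃  Region:     [Other ▼]┃   
                         ┃  Admin:      [ ]      ┃   
               ┏━━━━━━━━━━━━━━━━━━━━━━━━━━━━━━━┓]┃   
━━━━━━━━━━━━━━┓┃ MapNavigator                  ┃]┃   
ulator        ┃┠───────────────────────────────┨]┃   
──────────────┨┃══.══════════════════════.♣═...┃ ┃   
             0┃┃..........................♣....┃]┃   
───┬───┬───┐  ┃┃...............................┃ ┃   
 8 │ 9 │ ÷ │  ┃┃...............................┃ ┃   
───┼───┼───┤  ┃┃.....♣♣........@...............┃ ┃   
 5 │ 6 │ × │  ┃┃...............................┃ ┃   
───┼───┼───┤  ┃┃...............................┃ ┃   
 2 │ 3 │ - │  ┃┃...............................┃ ┃   
───┼───┼───┤  ┃┗━━━━━━━━━━━━━━━━━━━━━━━━━━━━━━━┛ ┃   


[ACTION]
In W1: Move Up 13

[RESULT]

                         ┃  Region:     [Other ▼]┃   
                         ┃  Admin:      [ ]      ┃   
               ┏━━━━━━━━━━━━━━━━━━━━━━━━━━━━━━━┓]┃   
━━━━━━━━━━━━━━┓┃ MapNavigator                  ┃]┃   
ulator        ┃┠───────────────────────────────┨]┃   
──────────────┨┃                               ┃ ┃   
             0┃┃                               ┃]┃   
───┬───┬───┐  ┃┃                               ┃ ┃   
 8 │ 9 │ ÷ │  ┃┃                               ┃ ┃   
───┼───┼───┤  ┃┃...............@...............┃ ┃   
 5 │ 6 │ × │  ┃┃...............................┃ ┃   
───┼───┼───┤  ┃┃...............................┃ ┃   
 2 │ 3 │ - │  ┃┃..........................♣....┃ ┃   
───┼───┼───┤  ┃┗━━━━━━━━━━━━━━━━━━━━━━━━━━━━━━━┛ ┃   


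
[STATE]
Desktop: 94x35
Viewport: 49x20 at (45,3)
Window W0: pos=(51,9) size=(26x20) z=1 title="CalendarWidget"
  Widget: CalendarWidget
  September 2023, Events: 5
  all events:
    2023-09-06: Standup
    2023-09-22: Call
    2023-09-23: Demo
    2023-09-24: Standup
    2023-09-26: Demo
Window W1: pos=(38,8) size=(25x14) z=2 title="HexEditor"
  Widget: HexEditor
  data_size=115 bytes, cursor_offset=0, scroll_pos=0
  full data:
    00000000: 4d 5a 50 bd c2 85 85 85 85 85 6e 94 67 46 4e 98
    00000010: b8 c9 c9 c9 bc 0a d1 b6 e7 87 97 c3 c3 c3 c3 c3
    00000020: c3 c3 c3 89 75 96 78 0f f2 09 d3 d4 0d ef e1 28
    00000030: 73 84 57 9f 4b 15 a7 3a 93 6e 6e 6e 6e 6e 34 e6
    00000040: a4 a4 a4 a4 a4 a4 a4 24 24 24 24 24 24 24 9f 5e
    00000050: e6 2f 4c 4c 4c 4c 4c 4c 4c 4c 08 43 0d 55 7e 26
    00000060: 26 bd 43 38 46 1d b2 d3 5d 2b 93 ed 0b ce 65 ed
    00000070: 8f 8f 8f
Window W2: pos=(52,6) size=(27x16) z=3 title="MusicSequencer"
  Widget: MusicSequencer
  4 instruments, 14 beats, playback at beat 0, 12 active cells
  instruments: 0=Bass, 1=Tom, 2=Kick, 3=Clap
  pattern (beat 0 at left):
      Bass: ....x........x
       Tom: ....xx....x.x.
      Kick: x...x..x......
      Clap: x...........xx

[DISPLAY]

                                                 
                                                 
                                                 
       ┏━━━━━━━━━━━━━━━━━━━━━━━━━┓               
       ┃ MusicSequencer          ┃               
━━━━━━━┠─────────────────────────┨               
itor   ┃     ▼1234567890123      ┃               
───────┃ Bass····█········█      ┃               
00  4D ┃  Tom····██····█·█·      ┃               
10  b8 ┃ Kick█···█··█······      ┃               
20  c3 ┃ Clap█···········██      ┃               
30  73 ┃                         ┃               
40  a4 ┃                         ┃               
50  e6 ┃                         ┃               
60  26 ┃                         ┃               
70  8f ┃                         ┃               
       ┃                         ┃               
       ┃                         ┃               
━━━━━━━┗━━━━━━━━━━━━━━━━━━━━━━━━━┛               
      ┃                        ┃                 


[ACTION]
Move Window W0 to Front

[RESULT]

                                                 
                                                 
                                                 
       ┏━━━━━━━━━━━━━━━━━━━━━━━━━┓               
       ┃ MusicSequencer          ┃               
━━━━━━━┠─────────────────────────┨               
itor  ┏━━━━━━━━━━━━━━━━━━━━━━━━┓ ┃               
──────┃ CalendarWidget         ┃ ┃               
00  4D┠────────────────────────┨ ┃               
10  b8┃     September 2023     ┃ ┃               
20  c3┃Mo Tu We Th Fr Sa Su    ┃ ┃               
30  73┃             1  2  3    ┃ ┃               
40  a4┃ 4  5  6*  7  8  9 10   ┃ ┃               
50  e6┃11 12 13 14 15 16 17    ┃ ┃               
60  26┃18 19 20 21 22* 23* 24* ┃ ┃               
70  8f┃25 26* 27 28 29 30      ┃ ┃               
      ┃                        ┃ ┃               
      ┃                        ┃ ┃               
━━━━━━┃                        ┃━┛               
      ┃                        ┃                 


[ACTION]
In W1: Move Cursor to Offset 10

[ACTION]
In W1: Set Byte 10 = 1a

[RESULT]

                                                 
                                                 
                                                 
       ┏━━━━━━━━━━━━━━━━━━━━━━━━━┓               
       ┃ MusicSequencer          ┃               
━━━━━━━┠─────────────────────────┨               
itor  ┏━━━━━━━━━━━━━━━━━━━━━━━━┓ ┃               
──────┃ CalendarWidget         ┃ ┃               
00  4d┠────────────────────────┨ ┃               
10  b8┃     September 2023     ┃ ┃               
20  c3┃Mo Tu We Th Fr Sa Su    ┃ ┃               
30  73┃             1  2  3    ┃ ┃               
40  a4┃ 4  5  6*  7  8  9 10   ┃ ┃               
50  e6┃11 12 13 14 15 16 17    ┃ ┃               
60  26┃18 19 20 21 22* 23* 24* ┃ ┃               
70  8f┃25 26* 27 28 29 30      ┃ ┃               
      ┃                        ┃ ┃               
      ┃                        ┃ ┃               
━━━━━━┃                        ┃━┛               
      ┃                        ┃                 


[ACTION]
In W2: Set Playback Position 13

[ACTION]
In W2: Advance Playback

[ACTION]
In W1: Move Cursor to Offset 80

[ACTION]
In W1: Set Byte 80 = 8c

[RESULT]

                                                 
                                                 
                                                 
       ┏━━━━━━━━━━━━━━━━━━━━━━━━━┓               
       ┃ MusicSequencer          ┃               
━━━━━━━┠─────────────────────────┨               
itor  ┏━━━━━━━━━━━━━━━━━━━━━━━━┓ ┃               
──────┃ CalendarWidget         ┃ ┃               
00  4d┠────────────────────────┨ ┃               
10  b8┃     September 2023     ┃ ┃               
20  c3┃Mo Tu We Th Fr Sa Su    ┃ ┃               
30  73┃             1  2  3    ┃ ┃               
40  a4┃ 4  5  6*  7  8  9 10   ┃ ┃               
50  8C┃11 12 13 14 15 16 17    ┃ ┃               
60  26┃18 19 20 21 22* 23* 24* ┃ ┃               
70  8f┃25 26* 27 28 29 30      ┃ ┃               
      ┃                        ┃ ┃               
      ┃                        ┃ ┃               
━━━━━━┃                        ┃━┛               
      ┃                        ┃                 


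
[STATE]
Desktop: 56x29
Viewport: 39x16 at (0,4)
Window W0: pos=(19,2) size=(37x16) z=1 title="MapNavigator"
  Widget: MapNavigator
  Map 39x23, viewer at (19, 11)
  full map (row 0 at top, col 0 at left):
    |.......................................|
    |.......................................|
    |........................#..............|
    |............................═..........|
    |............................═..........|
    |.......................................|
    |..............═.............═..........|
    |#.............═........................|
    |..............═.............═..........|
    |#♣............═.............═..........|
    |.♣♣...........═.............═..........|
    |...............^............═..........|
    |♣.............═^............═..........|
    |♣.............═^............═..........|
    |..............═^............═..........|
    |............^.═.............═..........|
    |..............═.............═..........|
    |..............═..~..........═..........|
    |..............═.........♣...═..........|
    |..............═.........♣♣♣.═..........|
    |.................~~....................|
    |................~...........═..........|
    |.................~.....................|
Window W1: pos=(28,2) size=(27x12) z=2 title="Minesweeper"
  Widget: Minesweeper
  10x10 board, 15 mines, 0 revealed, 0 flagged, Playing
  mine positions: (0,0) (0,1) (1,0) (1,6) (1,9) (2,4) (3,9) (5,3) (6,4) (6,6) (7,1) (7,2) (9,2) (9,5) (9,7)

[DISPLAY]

                   ┠────────┠──────────
                   ┃........┃■■■■■■■■■■
                   ┃........┃■■■■■■■■■■
                   ┃........┃■■■■■■■■■■
                   ┃........┃■■■■■■■■■■
                   ┃........┃■■■■■■■■■■
                   ┃♣.......┃■■■■■■■■■■
                   ┃........┃■■■■■■■■■■
                   ┃........┃■■■■■■■■■■
                   ┃........┗━━━━━━━━━━
                   ┃............═^.....
                   ┃..........^.═......
                   ┃............═......
                   ┗━━━━━━━━━━━━━━━━━━━
                                       
                                       


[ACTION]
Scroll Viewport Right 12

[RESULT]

       ┠────────┠──────────────────────
       ┃........┃■■■■■■■■■■            
       ┃........┃■■■■■■■■■■            
       ┃........┃■■■■■■■■■■            
       ┃........┃■■■■■■■■■■            
       ┃........┃■■■■■■■■■■            
       ┃♣.......┃■■■■■■■■■■            
       ┃........┃■■■■■■■■■■            
       ┃........┃■■■■■■■■■■            
       ┃........┗━━━━━━━━━━━━━━━━━━━━━━
       ┃............═^............═....
       ┃..........^.═.............═....
       ┃............═.............═....
       ┗━━━━━━━━━━━━━━━━━━━━━━━━━━━━━━━
                                       
                                       


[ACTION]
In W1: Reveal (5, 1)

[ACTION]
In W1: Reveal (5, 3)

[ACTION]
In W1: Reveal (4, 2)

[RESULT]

       ┠────────┠──────────────────────
       ┃........┃✹✹■■■■■■■■            
       ┃........┃✹311■■✹■■✹            
       ┃........┃11 1✹■■■■■            
       ┃........┃   1■■■■■✹            
       ┃........┃  11■■■■■■            
       ┃♣.......┃  1✹■■■■■■            
       ┃........┃123■✹■✹■■■            
       ┃........┃■✹✹■■■■■■■            
       ┃........┗━━━━━━━━━━━━━━━━━━━━━━
       ┃............═^............═....
       ┃..........^.═.............═....
       ┃............═.............═....
       ┗━━━━━━━━━━━━━━━━━━━━━━━━━━━━━━━
                                       
                                       


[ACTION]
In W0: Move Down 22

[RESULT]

       ┠────────┠──────────────────────
       ┃........┃✹✹■■■■■■■■            
       ┃........┃✹311■■✹■■✹            
       ┃........┃11 1✹■■■■■            
       ┃........┃   1■■■■■✹            
       ┃........┃  11■■■■■■            
       ┃........┃  1✹■■■■■■            
       ┃........┃123■✹■✹■■■            
       ┃        ┃■✹✹■■■■■■■            
       ┃        ┗━━━━━━━━━━━━━━━━━━━━━━
       ┃                               
       ┃                               
       ┃                               
       ┗━━━━━━━━━━━━━━━━━━━━━━━━━━━━━━━
                                       
                                       


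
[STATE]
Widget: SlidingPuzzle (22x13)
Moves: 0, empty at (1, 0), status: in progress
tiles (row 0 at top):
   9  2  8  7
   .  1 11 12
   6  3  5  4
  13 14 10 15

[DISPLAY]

┌────┬────┬────┬────┐ 
│  9 │  2 │  8 │  7 │ 
├────┼────┼────┼────┤ 
│    │  1 │ 11 │ 12 │ 
├────┼────┼────┼────┤ 
│  6 │  3 │  5 │  4 │ 
├────┼────┼────┼────┤ 
│ 13 │ 14 │ 10 │ 15 │ 
└────┴────┴────┴────┘ 
Moves: 0              
                      
                      
                      


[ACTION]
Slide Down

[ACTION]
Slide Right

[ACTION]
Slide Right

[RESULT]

┌────┬────┬────┬────┐ 
│    │  2 │  8 │  7 │ 
├────┼────┼────┼────┤ 
│  9 │  1 │ 11 │ 12 │ 
├────┼────┼────┼────┤ 
│  6 │  3 │  5 │  4 │ 
├────┼────┼────┼────┤ 
│ 13 │ 14 │ 10 │ 15 │ 
└────┴────┴────┴────┘ 
Moves: 1              
                      
                      
                      


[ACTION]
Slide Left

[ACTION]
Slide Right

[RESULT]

┌────┬────┬────┬────┐ 
│    │  2 │  8 │  7 │ 
├────┼────┼────┼────┤ 
│  9 │  1 │ 11 │ 12 │ 
├────┼────┼────┼────┤ 
│  6 │  3 │  5 │  4 │ 
├────┼────┼────┼────┤ 
│ 13 │ 14 │ 10 │ 15 │ 
└────┴────┴────┴────┘ 
Moves: 3              
                      
                      
                      


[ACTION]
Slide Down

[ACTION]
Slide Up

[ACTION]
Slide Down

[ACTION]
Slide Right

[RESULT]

┌────┬────┬────┬────┐ 
│    │  2 │  8 │  7 │ 
├────┼────┼────┼────┤ 
│  9 │  1 │ 11 │ 12 │ 
├────┼────┼────┼────┤ 
│  6 │  3 │  5 │  4 │ 
├────┼────┼────┼────┤ 
│ 13 │ 14 │ 10 │ 15 │ 
└────┴────┴────┴────┘ 
Moves: 5              
                      
                      
                      
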